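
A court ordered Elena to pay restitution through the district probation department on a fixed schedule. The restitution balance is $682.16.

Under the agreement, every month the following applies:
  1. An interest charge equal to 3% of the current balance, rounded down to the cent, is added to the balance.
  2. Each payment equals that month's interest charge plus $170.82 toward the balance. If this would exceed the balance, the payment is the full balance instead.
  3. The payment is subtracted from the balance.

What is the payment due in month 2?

$186.16

# | Opening | Interest | Payment | End bal
1 | $682.16 | $20.46 | $191.28 | $511.34
2 | $511.34 | $15.34 | $186.16 | $340.52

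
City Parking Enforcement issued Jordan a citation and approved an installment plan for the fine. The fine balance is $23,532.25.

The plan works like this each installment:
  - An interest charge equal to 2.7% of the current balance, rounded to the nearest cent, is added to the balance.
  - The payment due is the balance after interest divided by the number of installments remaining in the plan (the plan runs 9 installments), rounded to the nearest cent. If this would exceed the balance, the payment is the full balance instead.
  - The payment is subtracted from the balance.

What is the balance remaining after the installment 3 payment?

$16,993.53

Installment 1: opening $23,532.25; interest $635.37 → $24,167.62; payment $2,685.29; balance $21,482.33
Installment 2: opening $21,482.33; interest $580.02 → $22,062.35; payment $2,757.79; balance $19,304.56
Installment 3: opening $19,304.56; interest $521.22 → $19,825.78; payment $2,832.25; balance $16,993.53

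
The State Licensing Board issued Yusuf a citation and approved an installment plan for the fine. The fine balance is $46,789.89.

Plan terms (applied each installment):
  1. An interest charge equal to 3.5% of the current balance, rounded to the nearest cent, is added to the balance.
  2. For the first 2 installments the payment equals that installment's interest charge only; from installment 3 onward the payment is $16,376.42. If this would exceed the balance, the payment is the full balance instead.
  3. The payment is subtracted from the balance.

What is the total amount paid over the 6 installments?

Installment 1: opening $46,789.89; interest $1,637.65 → $48,427.54; payment $1,637.65; balance $46,789.89
Installment 2: opening $46,789.89; interest $1,637.65 → $48,427.54; payment $1,637.65; balance $46,789.89
Installment 3: opening $46,789.89; interest $1,637.65 → $48,427.54; payment $16,376.42; balance $32,051.12
Installment 4: opening $32,051.12; interest $1,121.79 → $33,172.91; payment $16,376.42; balance $16,796.49
Installment 5: opening $16,796.49; interest $587.88 → $17,384.37; payment $16,376.42; balance $1,007.95
Installment 6: opening $1,007.95; interest $35.28 → $1,043.23; payment $1,043.23; balance $0.00
Total paid: $53,447.79

$53,447.79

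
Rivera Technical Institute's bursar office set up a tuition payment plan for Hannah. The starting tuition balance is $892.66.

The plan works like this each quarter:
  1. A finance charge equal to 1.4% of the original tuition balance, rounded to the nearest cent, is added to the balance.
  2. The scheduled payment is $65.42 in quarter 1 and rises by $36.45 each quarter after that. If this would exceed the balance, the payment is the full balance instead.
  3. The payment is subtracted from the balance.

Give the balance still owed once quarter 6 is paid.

$28.39

Quarter 1: opening $892.66; interest $12.50 → $905.16; payment $65.42; balance $839.74
Quarter 2: opening $839.74; interest $12.50 → $852.24; payment $101.87; balance $750.37
Quarter 3: opening $750.37; interest $12.50 → $762.87; payment $138.32; balance $624.55
Quarter 4: opening $624.55; interest $12.50 → $637.05; payment $174.77; balance $462.28
Quarter 5: opening $462.28; interest $12.50 → $474.78; payment $211.22; balance $263.56
Quarter 6: opening $263.56; interest $12.50 → $276.06; payment $247.67; balance $28.39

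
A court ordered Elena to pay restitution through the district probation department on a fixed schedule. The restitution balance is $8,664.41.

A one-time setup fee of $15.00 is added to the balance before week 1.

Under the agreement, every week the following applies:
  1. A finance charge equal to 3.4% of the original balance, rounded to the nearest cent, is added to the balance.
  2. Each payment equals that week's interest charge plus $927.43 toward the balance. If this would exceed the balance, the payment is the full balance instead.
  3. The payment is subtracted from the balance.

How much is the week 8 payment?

# | Opening | Interest | Payment | End bal
1 | $8,679.41 | $294.59 | $1,222.02 | $7,751.98
2 | $7,751.98 | $294.59 | $1,222.02 | $6,824.55
3 | $6,824.55 | $294.59 | $1,222.02 | $5,897.12
4 | $5,897.12 | $294.59 | $1,222.02 | $4,969.69
5 | $4,969.69 | $294.59 | $1,222.02 | $4,042.26
6 | $4,042.26 | $294.59 | $1,222.02 | $3,114.83
7 | $3,114.83 | $294.59 | $1,222.02 | $2,187.40
8 | $2,187.40 | $294.59 | $1,222.02 | $1,259.97

$1,222.02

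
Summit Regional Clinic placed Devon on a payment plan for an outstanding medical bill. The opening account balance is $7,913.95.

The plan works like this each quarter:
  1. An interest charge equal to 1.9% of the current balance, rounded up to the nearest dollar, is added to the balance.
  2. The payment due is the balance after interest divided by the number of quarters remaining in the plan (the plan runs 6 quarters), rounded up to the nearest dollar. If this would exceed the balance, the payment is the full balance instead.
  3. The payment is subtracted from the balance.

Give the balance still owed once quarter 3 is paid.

# | Opening | Interest | Payment | End bal
1 | $7,913.95 | $151.00 | $1,345.00 | $6,719.95
2 | $6,719.95 | $128.00 | $1,370.00 | $5,477.95
3 | $5,477.95 | $105.00 | $1,396.00 | $4,186.95

$4,186.95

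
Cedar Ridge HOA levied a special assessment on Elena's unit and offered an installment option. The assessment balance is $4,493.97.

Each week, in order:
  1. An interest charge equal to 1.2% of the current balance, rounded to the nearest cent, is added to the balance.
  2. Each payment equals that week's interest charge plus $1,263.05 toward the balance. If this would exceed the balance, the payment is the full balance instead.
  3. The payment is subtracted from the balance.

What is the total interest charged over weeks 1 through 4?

$124.77

Week 1: opening $4,493.97; interest $53.93 → $4,547.90; payment $1,316.98; balance $3,230.92
Week 2: opening $3,230.92; interest $38.77 → $3,269.69; payment $1,301.82; balance $1,967.87
Week 3: opening $1,967.87; interest $23.61 → $1,991.48; payment $1,286.66; balance $704.82
Week 4: opening $704.82; interest $8.46 → $713.28; payment $713.28; balance $0.00
Total interest: $53.93 + $38.77 + $23.61 + $8.46 = $124.77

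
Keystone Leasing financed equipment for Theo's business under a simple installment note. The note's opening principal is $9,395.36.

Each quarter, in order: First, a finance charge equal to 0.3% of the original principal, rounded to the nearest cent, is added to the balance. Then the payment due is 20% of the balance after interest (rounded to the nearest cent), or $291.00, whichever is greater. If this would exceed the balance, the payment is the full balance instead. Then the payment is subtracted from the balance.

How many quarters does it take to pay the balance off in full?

15

Quarter 1: opening $9,395.36; interest $28.19 → $9,423.55; payment $1,884.71; balance $7,538.84
Quarter 2: opening $7,538.84; interest $28.19 → $7,567.03; payment $1,513.41; balance $6,053.62
Quarter 3: opening $6,053.62; interest $28.19 → $6,081.81; payment $1,216.36; balance $4,865.45
Quarter 4: opening $4,865.45; interest $28.19 → $4,893.64; payment $978.73; balance $3,914.91
Quarter 5: opening $3,914.91; interest $28.19 → $3,943.10; payment $788.62; balance $3,154.48
Quarter 6: opening $3,154.48; interest $28.19 → $3,182.67; payment $636.53; balance $2,546.14
Quarter 7: opening $2,546.14; interest $28.19 → $2,574.33; payment $514.87; balance $2,059.46
Quarter 8: opening $2,059.46; interest $28.19 → $2,087.65; payment $417.53; balance $1,670.12
Quarter 9: opening $1,670.12; interest $28.19 → $1,698.31; payment $339.66; balance $1,358.65
Quarter 10: opening $1,358.65; interest $28.19 → $1,386.84; payment $291.00; balance $1,095.84
Quarter 11: opening $1,095.84; interest $28.19 → $1,124.03; payment $291.00; balance $833.03
Quarter 12: opening $833.03; interest $28.19 → $861.22; payment $291.00; balance $570.22
Quarter 13: opening $570.22; interest $28.19 → $598.41; payment $291.00; balance $307.41
Quarter 14: opening $307.41; interest $28.19 → $335.60; payment $291.00; balance $44.60
Quarter 15: opening $44.60; interest $28.19 → $72.79; payment $72.79; balance $0.00
Balance reaches $0.00 in quarter 15.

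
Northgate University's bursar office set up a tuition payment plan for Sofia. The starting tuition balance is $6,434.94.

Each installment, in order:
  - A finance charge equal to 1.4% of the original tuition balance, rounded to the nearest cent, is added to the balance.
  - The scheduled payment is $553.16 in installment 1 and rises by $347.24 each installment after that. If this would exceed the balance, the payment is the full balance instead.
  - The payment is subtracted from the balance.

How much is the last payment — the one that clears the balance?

Installment 1: $6,434.94 +$90.09 interest = $6,525.03; pay $553.16 → $5,971.87
Installment 2: $5,971.87 +$90.09 interest = $6,061.96; pay $900.40 → $5,161.56
Installment 3: $5,161.56 +$90.09 interest = $5,251.65; pay $1,247.64 → $4,004.01
Installment 4: $4,004.01 +$90.09 interest = $4,094.10; pay $1,594.88 → $2,499.22
Installment 5: $2,499.22 +$90.09 interest = $2,589.31; pay $1,942.12 → $647.19
Installment 6: $647.19 +$90.09 interest = $737.28; pay $737.28 → $0.00

$737.28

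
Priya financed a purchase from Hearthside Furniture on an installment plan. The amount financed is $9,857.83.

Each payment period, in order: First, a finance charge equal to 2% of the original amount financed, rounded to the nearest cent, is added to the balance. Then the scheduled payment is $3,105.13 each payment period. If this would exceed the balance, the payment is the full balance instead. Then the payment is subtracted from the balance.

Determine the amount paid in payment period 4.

$1,331.08

Payment period 1: $9,857.83 +$197.16 interest = $10,054.99; pay $3,105.13 → $6,949.86
Payment period 2: $6,949.86 +$197.16 interest = $7,147.02; pay $3,105.13 → $4,041.89
Payment period 3: $4,041.89 +$197.16 interest = $4,239.05; pay $3,105.13 → $1,133.92
Payment period 4: $1,133.92 +$197.16 interest = $1,331.08; pay $1,331.08 → $0.00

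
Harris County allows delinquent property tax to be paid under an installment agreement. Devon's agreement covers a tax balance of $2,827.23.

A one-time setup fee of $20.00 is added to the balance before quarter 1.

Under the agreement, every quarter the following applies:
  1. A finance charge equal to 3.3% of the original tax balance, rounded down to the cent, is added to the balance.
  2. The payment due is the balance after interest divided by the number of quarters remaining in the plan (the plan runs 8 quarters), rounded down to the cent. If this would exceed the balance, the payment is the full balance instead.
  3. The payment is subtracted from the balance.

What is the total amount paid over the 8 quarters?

$3,593.55

Quarter 1: opening $2,847.23; interest $93.29 → $2,940.52; payment $367.56; balance $2,572.96
Quarter 2: opening $2,572.96; interest $93.29 → $2,666.25; payment $380.89; balance $2,285.36
Quarter 3: opening $2,285.36; interest $93.29 → $2,378.65; payment $396.44; balance $1,982.21
Quarter 4: opening $1,982.21; interest $93.29 → $2,075.50; payment $415.10; balance $1,660.40
Quarter 5: opening $1,660.40; interest $93.29 → $1,753.69; payment $438.42; balance $1,315.27
Quarter 6: opening $1,315.27; interest $93.29 → $1,408.56; payment $469.52; balance $939.04
Quarter 7: opening $939.04; interest $93.29 → $1,032.33; payment $516.16; balance $516.17
Quarter 8: opening $516.17; interest $93.29 → $609.46; payment $609.46; balance $0.00
Total paid: $3,593.55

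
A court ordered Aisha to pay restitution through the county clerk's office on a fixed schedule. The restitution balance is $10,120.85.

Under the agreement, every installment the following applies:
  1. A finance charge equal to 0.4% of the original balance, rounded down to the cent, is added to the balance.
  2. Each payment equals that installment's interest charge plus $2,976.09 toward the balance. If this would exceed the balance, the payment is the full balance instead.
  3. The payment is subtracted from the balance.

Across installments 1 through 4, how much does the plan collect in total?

Installment 1: opening $10,120.85; interest $40.48 → $10,161.33; payment $3,016.57; balance $7,144.76
Installment 2: opening $7,144.76; interest $40.48 → $7,185.24; payment $3,016.57; balance $4,168.67
Installment 3: opening $4,168.67; interest $40.48 → $4,209.15; payment $3,016.57; balance $1,192.58
Installment 4: opening $1,192.58; interest $40.48 → $1,233.06; payment $1,233.06; balance $0.00
Total paid: $10,282.77

$10,282.77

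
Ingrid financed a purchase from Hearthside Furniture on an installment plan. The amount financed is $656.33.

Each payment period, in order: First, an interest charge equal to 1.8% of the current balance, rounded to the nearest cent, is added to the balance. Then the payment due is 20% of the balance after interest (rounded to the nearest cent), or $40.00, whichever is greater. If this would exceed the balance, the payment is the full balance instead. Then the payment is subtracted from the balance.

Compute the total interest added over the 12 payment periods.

Payment period 1: opening $656.33; interest $11.81 → $668.14; payment $133.63; balance $534.51
Payment period 2: opening $534.51; interest $9.62 → $544.13; payment $108.83; balance $435.30
Payment period 3: opening $435.30; interest $7.84 → $443.14; payment $88.63; balance $354.51
Payment period 4: opening $354.51; interest $6.38 → $360.89; payment $72.18; balance $288.71
Payment period 5: opening $288.71; interest $5.20 → $293.91; payment $58.78; balance $235.13
Payment period 6: opening $235.13; interest $4.23 → $239.36; payment $47.87; balance $191.49
Payment period 7: opening $191.49; interest $3.45 → $194.94; payment $40.00; balance $154.94
Payment period 8: opening $154.94; interest $2.79 → $157.73; payment $40.00; balance $117.73
Payment period 9: opening $117.73; interest $2.12 → $119.85; payment $40.00; balance $79.85
Payment period 10: opening $79.85; interest $1.44 → $81.29; payment $40.00; balance $41.29
Payment period 11: opening $41.29; interest $0.74 → $42.03; payment $40.00; balance $2.03
Payment period 12: opening $2.03; interest $0.04 → $2.07; payment $2.07; balance $0.00
Total interest: $11.81 + $9.62 + $7.84 + $6.38 + $5.20 + $4.23 + $3.45 + $2.79 + $2.12 + $1.44 + $0.74 + $0.04 = $55.66

$55.66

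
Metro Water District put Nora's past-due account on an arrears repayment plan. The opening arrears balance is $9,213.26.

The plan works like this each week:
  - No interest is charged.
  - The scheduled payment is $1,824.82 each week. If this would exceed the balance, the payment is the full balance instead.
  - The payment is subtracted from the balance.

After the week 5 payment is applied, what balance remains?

# | Opening | Payment | End bal
1 | $9,213.26 | $1,824.82 | $7,388.44
2 | $7,388.44 | $1,824.82 | $5,563.62
3 | $5,563.62 | $1,824.82 | $3,738.80
4 | $3,738.80 | $1,824.82 | $1,913.98
5 | $1,913.98 | $1,824.82 | $89.16

$89.16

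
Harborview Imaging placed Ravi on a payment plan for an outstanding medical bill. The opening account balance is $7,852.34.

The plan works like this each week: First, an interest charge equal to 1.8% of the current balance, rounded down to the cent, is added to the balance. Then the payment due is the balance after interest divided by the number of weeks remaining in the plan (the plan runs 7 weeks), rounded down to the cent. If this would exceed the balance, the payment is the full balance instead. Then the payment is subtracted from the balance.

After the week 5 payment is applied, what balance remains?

$2,452.84

# | Opening | Interest | Payment | End bal
1 | $7,852.34 | $141.34 | $1,141.95 | $6,851.73
2 | $6,851.73 | $123.33 | $1,162.51 | $5,812.55
3 | $5,812.55 | $104.62 | $1,183.43 | $4,733.74
4 | $4,733.74 | $85.20 | $1,204.73 | $3,614.21
5 | $3,614.21 | $65.05 | $1,226.42 | $2,452.84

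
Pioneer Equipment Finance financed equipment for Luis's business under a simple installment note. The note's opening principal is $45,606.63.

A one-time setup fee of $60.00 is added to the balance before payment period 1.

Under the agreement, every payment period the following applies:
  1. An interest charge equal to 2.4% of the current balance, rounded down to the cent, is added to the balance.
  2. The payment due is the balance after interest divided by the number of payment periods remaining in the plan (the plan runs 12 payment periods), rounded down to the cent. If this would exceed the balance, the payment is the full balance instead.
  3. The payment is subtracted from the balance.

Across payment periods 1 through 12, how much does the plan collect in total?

$53,456.76

Payment period 1: $45,666.63 +$1,095.99 interest = $46,762.62; pay $3,896.88 → $42,865.74
Payment period 2: $42,865.74 +$1,028.77 interest = $43,894.51; pay $3,990.41 → $39,904.10
Payment period 3: $39,904.10 +$957.69 interest = $40,861.79; pay $4,086.17 → $36,775.62
Payment period 4: $36,775.62 +$882.61 interest = $37,658.23; pay $4,184.24 → $33,473.99
Payment period 5: $33,473.99 +$803.37 interest = $34,277.36; pay $4,284.67 → $29,992.69
Payment period 6: $29,992.69 +$719.82 interest = $30,712.51; pay $4,387.50 → $26,325.01
Payment period 7: $26,325.01 +$631.80 interest = $26,956.81; pay $4,492.80 → $22,464.01
Payment period 8: $22,464.01 +$539.13 interest = $23,003.14; pay $4,600.62 → $18,402.52
Payment period 9: $18,402.52 +$441.66 interest = $18,844.18; pay $4,711.04 → $14,133.14
Payment period 10: $14,133.14 +$339.19 interest = $14,472.33; pay $4,824.11 → $9,648.22
Payment period 11: $9,648.22 +$231.55 interest = $9,879.77; pay $4,939.88 → $4,939.89
Payment period 12: $4,939.89 +$118.55 interest = $5,058.44; pay $5,058.44 → $0.00
Total paid: $53,456.76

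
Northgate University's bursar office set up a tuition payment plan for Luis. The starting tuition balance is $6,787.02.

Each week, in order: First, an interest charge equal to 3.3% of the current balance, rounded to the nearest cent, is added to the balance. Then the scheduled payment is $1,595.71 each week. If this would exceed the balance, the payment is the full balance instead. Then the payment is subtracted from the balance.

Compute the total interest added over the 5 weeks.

$651.99

Week 1: $6,787.02 +$223.97 interest = $7,010.99; pay $1,595.71 → $5,415.28
Week 2: $5,415.28 +$178.70 interest = $5,593.98; pay $1,595.71 → $3,998.27
Week 3: $3,998.27 +$131.94 interest = $4,130.21; pay $1,595.71 → $2,534.50
Week 4: $2,534.50 +$83.64 interest = $2,618.14; pay $1,595.71 → $1,022.43
Week 5: $1,022.43 +$33.74 interest = $1,056.17; pay $1,056.17 → $0.00
Total interest: $223.97 + $178.70 + $131.94 + $83.64 + $33.74 = $651.99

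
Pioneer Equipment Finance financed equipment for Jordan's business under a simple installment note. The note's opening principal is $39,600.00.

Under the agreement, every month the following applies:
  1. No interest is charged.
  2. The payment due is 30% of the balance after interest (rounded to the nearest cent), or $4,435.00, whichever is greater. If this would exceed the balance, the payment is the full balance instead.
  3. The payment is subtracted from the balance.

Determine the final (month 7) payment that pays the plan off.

$277.80

Month 1: opening $39,600.00; payment $11,880.00; balance $27,720.00
Month 2: opening $27,720.00; payment $8,316.00; balance $19,404.00
Month 3: opening $19,404.00; payment $5,821.20; balance $13,582.80
Month 4: opening $13,582.80; payment $4,435.00; balance $9,147.80
Month 5: opening $9,147.80; payment $4,435.00; balance $4,712.80
Month 6: opening $4,712.80; payment $4,435.00; balance $277.80
Month 7: opening $277.80; payment $277.80; balance $0.00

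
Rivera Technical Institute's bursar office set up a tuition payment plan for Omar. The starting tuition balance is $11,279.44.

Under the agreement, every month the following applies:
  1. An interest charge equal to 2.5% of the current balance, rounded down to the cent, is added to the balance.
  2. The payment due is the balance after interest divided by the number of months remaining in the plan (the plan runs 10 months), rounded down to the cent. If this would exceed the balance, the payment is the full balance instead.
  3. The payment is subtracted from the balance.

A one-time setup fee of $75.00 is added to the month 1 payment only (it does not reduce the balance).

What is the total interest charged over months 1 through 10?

$1,673.21

Month 1: $11,279.44 +$281.98 interest = $11,561.42; pay $1,156.14 (+ $75.00 fee) → $10,405.28
Month 2: $10,405.28 +$260.13 interest = $10,665.41; pay $1,185.04 → $9,480.37
Month 3: $9,480.37 +$237.00 interest = $9,717.37; pay $1,214.67 → $8,502.70
Month 4: $8,502.70 +$212.56 interest = $8,715.26; pay $1,245.03 → $7,470.23
Month 5: $7,470.23 +$186.75 interest = $7,656.98; pay $1,276.16 → $6,380.82
Month 6: $6,380.82 +$159.52 interest = $6,540.34; pay $1,308.06 → $5,232.28
Month 7: $5,232.28 +$130.80 interest = $5,363.08; pay $1,340.77 → $4,022.31
Month 8: $4,022.31 +$100.55 interest = $4,122.86; pay $1,374.28 → $2,748.58
Month 9: $2,748.58 +$68.71 interest = $2,817.29; pay $1,408.64 → $1,408.65
Month 10: $1,408.65 +$35.21 interest = $1,443.86; pay $1,443.86 → $0.00
Total interest: $281.98 + $260.13 + $237.00 + $212.56 + $186.75 + $159.52 + $130.80 + $100.55 + $68.71 + $35.21 = $1,673.21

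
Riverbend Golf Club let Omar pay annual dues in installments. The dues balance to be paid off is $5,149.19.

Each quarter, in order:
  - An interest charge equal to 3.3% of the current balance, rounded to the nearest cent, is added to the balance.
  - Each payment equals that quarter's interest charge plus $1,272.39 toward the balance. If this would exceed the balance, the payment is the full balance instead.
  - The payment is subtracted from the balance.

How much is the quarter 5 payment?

$61.60

# | Opening | Interest | Payment | End bal
1 | $5,149.19 | $169.92 | $1,442.31 | $3,876.80
2 | $3,876.80 | $127.93 | $1,400.32 | $2,604.41
3 | $2,604.41 | $85.95 | $1,358.34 | $1,332.02
4 | $1,332.02 | $43.96 | $1,316.35 | $59.63
5 | $59.63 | $1.97 | $61.60 | $0.00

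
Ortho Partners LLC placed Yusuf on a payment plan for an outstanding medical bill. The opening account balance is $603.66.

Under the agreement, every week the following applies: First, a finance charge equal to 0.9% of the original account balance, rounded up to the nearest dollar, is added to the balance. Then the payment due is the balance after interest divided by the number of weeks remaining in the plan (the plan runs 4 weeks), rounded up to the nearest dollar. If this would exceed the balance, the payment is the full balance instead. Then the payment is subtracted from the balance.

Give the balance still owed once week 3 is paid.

$156.66

# | Opening | Interest | Payment | End bal
1 | $603.66 | $6.00 | $153.00 | $456.66
2 | $456.66 | $6.00 | $155.00 | $307.66
3 | $307.66 | $6.00 | $157.00 | $156.66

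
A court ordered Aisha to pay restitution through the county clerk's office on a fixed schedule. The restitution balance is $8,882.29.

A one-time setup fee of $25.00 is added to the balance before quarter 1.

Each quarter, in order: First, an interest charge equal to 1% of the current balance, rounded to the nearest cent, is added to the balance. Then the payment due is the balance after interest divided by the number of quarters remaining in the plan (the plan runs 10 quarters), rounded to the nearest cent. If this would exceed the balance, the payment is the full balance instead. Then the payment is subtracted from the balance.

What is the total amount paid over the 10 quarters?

$9,412.18

# | Opening | Interest | Payment | End bal
1 | $8,907.29 | $89.07 | $899.64 | $8,096.72
2 | $8,096.72 | $80.97 | $908.63 | $7,269.06
3 | $7,269.06 | $72.69 | $917.72 | $6,424.03
4 | $6,424.03 | $64.24 | $926.90 | $5,561.37
5 | $5,561.37 | $55.61 | $936.16 | $4,680.82
6 | $4,680.82 | $46.81 | $945.53 | $3,782.10
7 | $3,782.10 | $37.82 | $954.98 | $2,864.94
8 | $2,864.94 | $28.65 | $964.53 | $1,929.06
9 | $1,929.06 | $19.29 | $974.18 | $974.17
10 | $974.17 | $9.74 | $983.91 | $0.00
Total paid: $9,412.18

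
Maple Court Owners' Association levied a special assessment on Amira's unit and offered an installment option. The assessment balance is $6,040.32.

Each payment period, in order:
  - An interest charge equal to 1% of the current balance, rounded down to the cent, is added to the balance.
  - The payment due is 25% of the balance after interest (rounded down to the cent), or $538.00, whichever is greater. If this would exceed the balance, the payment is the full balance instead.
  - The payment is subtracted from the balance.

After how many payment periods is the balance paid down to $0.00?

8

Payment period 1: $6,040.32 +$60.40 interest = $6,100.72; pay $1,525.18 → $4,575.54
Payment period 2: $4,575.54 +$45.75 interest = $4,621.29; pay $1,155.32 → $3,465.97
Payment period 3: $3,465.97 +$34.65 interest = $3,500.62; pay $875.15 → $2,625.47
Payment period 4: $2,625.47 +$26.25 interest = $2,651.72; pay $662.93 → $1,988.79
Payment period 5: $1,988.79 +$19.88 interest = $2,008.67; pay $538.00 → $1,470.67
Payment period 6: $1,470.67 +$14.70 interest = $1,485.37; pay $538.00 → $947.37
Payment period 7: $947.37 +$9.47 interest = $956.84; pay $538.00 → $418.84
Payment period 8: $418.84 +$4.18 interest = $423.02; pay $423.02 → $0.00
Balance reaches $0.00 in payment period 8.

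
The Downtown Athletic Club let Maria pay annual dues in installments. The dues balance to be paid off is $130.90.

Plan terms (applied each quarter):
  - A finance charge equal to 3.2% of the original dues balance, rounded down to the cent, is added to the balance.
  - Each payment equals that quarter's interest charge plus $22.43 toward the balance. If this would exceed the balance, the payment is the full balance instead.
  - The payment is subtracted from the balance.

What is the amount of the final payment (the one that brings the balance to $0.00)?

$22.93

Quarter 1: opening $130.90; interest $4.18 → $135.08; payment $26.61; balance $108.47
Quarter 2: opening $108.47; interest $4.18 → $112.65; payment $26.61; balance $86.04
Quarter 3: opening $86.04; interest $4.18 → $90.22; payment $26.61; balance $63.61
Quarter 4: opening $63.61; interest $4.18 → $67.79; payment $26.61; balance $41.18
Quarter 5: opening $41.18; interest $4.18 → $45.36; payment $26.61; balance $18.75
Quarter 6: opening $18.75; interest $4.18 → $22.93; payment $22.93; balance $0.00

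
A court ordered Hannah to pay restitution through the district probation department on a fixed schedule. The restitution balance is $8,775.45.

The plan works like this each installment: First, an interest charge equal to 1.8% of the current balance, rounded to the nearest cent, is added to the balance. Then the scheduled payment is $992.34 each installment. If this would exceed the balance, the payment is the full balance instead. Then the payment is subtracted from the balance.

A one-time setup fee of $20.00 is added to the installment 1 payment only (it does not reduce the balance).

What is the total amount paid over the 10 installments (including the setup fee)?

# | Opening | Interest | Payment | Fee | End bal
1 | $8,775.45 | $157.96 | $992.34 | $20.00 | $7,941.07
2 | $7,941.07 | $142.94 | $992.34 | — | $7,091.67
3 | $7,091.67 | $127.65 | $992.34 | — | $6,226.98
4 | $6,226.98 | $112.09 | $992.34 | — | $5,346.73
5 | $5,346.73 | $96.24 | $992.34 | — | $4,450.63
6 | $4,450.63 | $80.11 | $992.34 | — | $3,538.40
7 | $3,538.40 | $63.69 | $992.34 | — | $2,609.75
8 | $2,609.75 | $46.98 | $992.34 | — | $1,664.39
9 | $1,664.39 | $29.96 | $992.34 | — | $702.01
10 | $702.01 | $12.64 | $714.65 | — | $0.00
Total paid: $9,665.71

$9,665.71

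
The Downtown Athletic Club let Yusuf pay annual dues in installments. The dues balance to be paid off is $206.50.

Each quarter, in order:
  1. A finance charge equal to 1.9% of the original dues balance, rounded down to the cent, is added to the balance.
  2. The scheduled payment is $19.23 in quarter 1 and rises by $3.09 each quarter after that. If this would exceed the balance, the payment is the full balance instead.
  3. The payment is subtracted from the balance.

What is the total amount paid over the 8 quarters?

$237.86

# | Opening | Interest | Payment | End bal
1 | $206.50 | $3.92 | $19.23 | $191.19
2 | $191.19 | $3.92 | $22.32 | $172.79
3 | $172.79 | $3.92 | $25.41 | $151.30
4 | $151.30 | $3.92 | $28.50 | $126.72
5 | $126.72 | $3.92 | $31.59 | $99.05
6 | $99.05 | $3.92 | $34.68 | $68.29
7 | $68.29 | $3.92 | $37.77 | $34.44
8 | $34.44 | $3.92 | $38.36 | $0.00
Total paid: $237.86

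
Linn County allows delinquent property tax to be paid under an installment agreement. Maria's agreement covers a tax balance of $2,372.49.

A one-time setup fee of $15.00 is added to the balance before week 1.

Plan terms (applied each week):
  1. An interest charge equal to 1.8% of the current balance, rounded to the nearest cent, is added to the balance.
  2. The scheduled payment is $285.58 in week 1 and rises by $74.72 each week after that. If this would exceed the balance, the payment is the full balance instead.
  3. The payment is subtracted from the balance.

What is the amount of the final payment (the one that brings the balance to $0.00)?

Week 1: $2,387.49 +$42.97 interest = $2,430.46; pay $285.58 → $2,144.88
Week 2: $2,144.88 +$38.61 interest = $2,183.49; pay $360.30 → $1,823.19
Week 3: $1,823.19 +$32.82 interest = $1,856.01; pay $435.02 → $1,420.99
Week 4: $1,420.99 +$25.58 interest = $1,446.57; pay $509.74 → $936.83
Week 5: $936.83 +$16.86 interest = $953.69; pay $584.46 → $369.23
Week 6: $369.23 +$6.65 interest = $375.88; pay $375.88 → $0.00

$375.88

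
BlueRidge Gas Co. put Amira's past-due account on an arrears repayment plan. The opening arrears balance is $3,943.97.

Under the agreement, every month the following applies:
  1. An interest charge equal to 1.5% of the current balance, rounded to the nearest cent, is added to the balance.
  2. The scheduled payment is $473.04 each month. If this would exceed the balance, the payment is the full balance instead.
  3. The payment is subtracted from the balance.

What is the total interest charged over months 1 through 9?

$300.94

Month 1: opening $3,943.97; interest $59.16 → $4,003.13; payment $473.04; balance $3,530.09
Month 2: opening $3,530.09; interest $52.95 → $3,583.04; payment $473.04; balance $3,110.00
Month 3: opening $3,110.00; interest $46.65 → $3,156.65; payment $473.04; balance $2,683.61
Month 4: opening $2,683.61; interest $40.25 → $2,723.86; payment $473.04; balance $2,250.82
Month 5: opening $2,250.82; interest $33.76 → $2,284.58; payment $473.04; balance $1,811.54
Month 6: opening $1,811.54; interest $27.17 → $1,838.71; payment $473.04; balance $1,365.67
Month 7: opening $1,365.67; interest $20.49 → $1,386.16; payment $473.04; balance $913.12
Month 8: opening $913.12; interest $13.70 → $926.82; payment $473.04; balance $453.78
Month 9: opening $453.78; interest $6.81 → $460.59; payment $460.59; balance $0.00
Total interest: $59.16 + $52.95 + $46.65 + $40.25 + $33.76 + $27.17 + $20.49 + $13.70 + $6.81 = $300.94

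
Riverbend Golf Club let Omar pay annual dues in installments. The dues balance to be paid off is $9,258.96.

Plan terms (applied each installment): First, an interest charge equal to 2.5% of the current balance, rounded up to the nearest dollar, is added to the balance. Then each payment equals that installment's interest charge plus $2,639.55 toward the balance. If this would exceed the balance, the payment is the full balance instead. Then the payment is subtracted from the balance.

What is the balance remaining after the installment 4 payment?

Installment 1: $9,258.96 +$232.00 interest = $9,490.96; pay $2,871.55 → $6,619.41
Installment 2: $6,619.41 +$166.00 interest = $6,785.41; pay $2,805.55 → $3,979.86
Installment 3: $3,979.86 +$100.00 interest = $4,079.86; pay $2,739.55 → $1,340.31
Installment 4: $1,340.31 +$34.00 interest = $1,374.31; pay $1,374.31 → $0.00

$0.00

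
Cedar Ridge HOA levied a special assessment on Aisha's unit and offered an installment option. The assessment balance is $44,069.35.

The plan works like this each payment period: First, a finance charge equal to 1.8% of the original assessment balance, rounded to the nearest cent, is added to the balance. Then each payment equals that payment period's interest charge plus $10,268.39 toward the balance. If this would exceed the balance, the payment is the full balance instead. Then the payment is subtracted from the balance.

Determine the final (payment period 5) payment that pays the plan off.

# | Opening | Interest | Payment | End bal
1 | $44,069.35 | $793.25 | $11,061.64 | $33,800.96
2 | $33,800.96 | $793.25 | $11,061.64 | $23,532.57
3 | $23,532.57 | $793.25 | $11,061.64 | $13,264.18
4 | $13,264.18 | $793.25 | $11,061.64 | $2,995.79
5 | $2,995.79 | $793.25 | $3,789.04 | $0.00

$3,789.04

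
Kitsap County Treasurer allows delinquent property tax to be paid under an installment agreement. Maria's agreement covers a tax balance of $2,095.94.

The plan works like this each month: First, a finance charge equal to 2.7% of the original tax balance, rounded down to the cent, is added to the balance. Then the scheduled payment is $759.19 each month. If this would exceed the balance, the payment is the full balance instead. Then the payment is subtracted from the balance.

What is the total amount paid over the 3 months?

$2,265.71

Month 1: $2,095.94 +$56.59 interest = $2,152.53; pay $759.19 → $1,393.34
Month 2: $1,393.34 +$56.59 interest = $1,449.93; pay $759.19 → $690.74
Month 3: $690.74 +$56.59 interest = $747.33; pay $747.33 → $0.00
Total paid: $2,265.71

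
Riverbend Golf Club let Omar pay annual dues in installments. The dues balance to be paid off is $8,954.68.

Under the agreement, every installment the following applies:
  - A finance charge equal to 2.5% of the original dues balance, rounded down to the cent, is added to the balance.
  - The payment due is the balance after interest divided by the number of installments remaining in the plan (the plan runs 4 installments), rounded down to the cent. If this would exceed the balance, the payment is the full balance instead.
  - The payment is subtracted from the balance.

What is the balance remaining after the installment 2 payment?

Installment 1: opening $8,954.68; interest $223.86 → $9,178.54; payment $2,294.63; balance $6,883.91
Installment 2: opening $6,883.91; interest $223.86 → $7,107.77; payment $2,369.25; balance $4,738.52

$4,738.52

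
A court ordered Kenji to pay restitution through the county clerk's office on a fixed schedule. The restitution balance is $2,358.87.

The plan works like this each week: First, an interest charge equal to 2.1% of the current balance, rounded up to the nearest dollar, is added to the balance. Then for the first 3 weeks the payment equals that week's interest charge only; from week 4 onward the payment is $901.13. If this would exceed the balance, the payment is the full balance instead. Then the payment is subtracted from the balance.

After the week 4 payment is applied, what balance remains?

$1,507.74

Week 1: $2,358.87 +$50.00 interest = $2,408.87; pay $50.00 → $2,358.87
Week 2: $2,358.87 +$50.00 interest = $2,408.87; pay $50.00 → $2,358.87
Week 3: $2,358.87 +$50.00 interest = $2,408.87; pay $50.00 → $2,358.87
Week 4: $2,358.87 +$50.00 interest = $2,408.87; pay $901.13 → $1,507.74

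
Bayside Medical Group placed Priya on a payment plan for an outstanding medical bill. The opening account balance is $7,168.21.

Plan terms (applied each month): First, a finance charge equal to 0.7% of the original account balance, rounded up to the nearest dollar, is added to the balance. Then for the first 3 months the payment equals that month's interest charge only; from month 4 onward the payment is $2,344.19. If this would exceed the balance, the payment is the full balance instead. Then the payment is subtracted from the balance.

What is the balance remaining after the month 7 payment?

$0.00

# | Opening | Interest | Payment | End bal
1 | $7,168.21 | $51.00 | $51.00 | $7,168.21
2 | $7,168.21 | $51.00 | $51.00 | $7,168.21
3 | $7,168.21 | $51.00 | $51.00 | $7,168.21
4 | $7,168.21 | $51.00 | $2,344.19 | $4,875.02
5 | $4,875.02 | $51.00 | $2,344.19 | $2,581.83
6 | $2,581.83 | $51.00 | $2,344.19 | $288.64
7 | $288.64 | $51.00 | $339.64 | $0.00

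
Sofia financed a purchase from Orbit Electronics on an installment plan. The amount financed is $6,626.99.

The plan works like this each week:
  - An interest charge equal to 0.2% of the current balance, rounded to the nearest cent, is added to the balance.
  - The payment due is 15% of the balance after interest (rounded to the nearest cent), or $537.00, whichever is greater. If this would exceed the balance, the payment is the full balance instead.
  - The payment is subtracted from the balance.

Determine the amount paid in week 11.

$291.55

Week 1: $6,626.99 +$13.25 interest = $6,640.24; pay $996.04 → $5,644.20
Week 2: $5,644.20 +$11.29 interest = $5,655.49; pay $848.32 → $4,807.17
Week 3: $4,807.17 +$9.61 interest = $4,816.78; pay $722.52 → $4,094.26
Week 4: $4,094.26 +$8.19 interest = $4,102.45; pay $615.37 → $3,487.08
Week 5: $3,487.08 +$6.97 interest = $3,494.05; pay $537.00 → $2,957.05
Week 6: $2,957.05 +$5.91 interest = $2,962.96; pay $537.00 → $2,425.96
Week 7: $2,425.96 +$4.85 interest = $2,430.81; pay $537.00 → $1,893.81
Week 8: $1,893.81 +$3.79 interest = $1,897.60; pay $537.00 → $1,360.60
Week 9: $1,360.60 +$2.72 interest = $1,363.32; pay $537.00 → $826.32
Week 10: $826.32 +$1.65 interest = $827.97; pay $537.00 → $290.97
Week 11: $290.97 +$0.58 interest = $291.55; pay $291.55 → $0.00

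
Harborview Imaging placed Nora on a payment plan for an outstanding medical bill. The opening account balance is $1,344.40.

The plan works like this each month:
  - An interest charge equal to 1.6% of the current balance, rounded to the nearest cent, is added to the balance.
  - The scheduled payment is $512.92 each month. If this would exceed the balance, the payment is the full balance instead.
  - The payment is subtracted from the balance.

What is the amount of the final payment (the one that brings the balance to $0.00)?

$359.38

# | Opening | Interest | Payment | End bal
1 | $1,344.40 | $21.51 | $512.92 | $852.99
2 | $852.99 | $13.65 | $512.92 | $353.72
3 | $353.72 | $5.66 | $359.38 | $0.00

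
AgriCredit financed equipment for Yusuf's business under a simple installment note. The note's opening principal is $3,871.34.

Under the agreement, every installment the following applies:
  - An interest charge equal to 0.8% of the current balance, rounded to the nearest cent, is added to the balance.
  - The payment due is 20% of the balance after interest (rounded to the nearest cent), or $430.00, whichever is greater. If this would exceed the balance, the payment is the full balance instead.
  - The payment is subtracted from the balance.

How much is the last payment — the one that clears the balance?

$357.91

Installment 1: $3,871.34 +$30.97 interest = $3,902.31; pay $780.46 → $3,121.85
Installment 2: $3,121.85 +$24.97 interest = $3,146.82; pay $629.36 → $2,517.46
Installment 3: $2,517.46 +$20.14 interest = $2,537.60; pay $507.52 → $2,030.08
Installment 4: $2,030.08 +$16.24 interest = $2,046.32; pay $430.00 → $1,616.32
Installment 5: $1,616.32 +$12.93 interest = $1,629.25; pay $430.00 → $1,199.25
Installment 6: $1,199.25 +$9.59 interest = $1,208.84; pay $430.00 → $778.84
Installment 7: $778.84 +$6.23 interest = $785.07; pay $430.00 → $355.07
Installment 8: $355.07 +$2.84 interest = $357.91; pay $357.91 → $0.00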